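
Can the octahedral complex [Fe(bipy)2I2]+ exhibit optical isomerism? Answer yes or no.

yes

Each bipy is bidentate and must span two cis positions.
There are 2 geometric isomers: I trans; I cis (chiral).
One of these lacks any improper symmetry element and so occurs as an enantiomeric pair, giving 2 + 1 = 3 stereoisomers in total.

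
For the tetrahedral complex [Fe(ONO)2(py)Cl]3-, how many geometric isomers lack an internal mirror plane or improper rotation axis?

Only one geometric arrangement is possible.

0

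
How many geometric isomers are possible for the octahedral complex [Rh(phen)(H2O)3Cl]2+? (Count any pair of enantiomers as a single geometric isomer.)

The six octahedral sites form three mutually perpendicular trans pairs.
Each phen is bidentate and must span two cis positions.
There are 2 geometric isomers: H2O fac; H2O mer.

2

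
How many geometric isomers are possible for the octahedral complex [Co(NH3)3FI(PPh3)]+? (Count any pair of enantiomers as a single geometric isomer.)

4

In an octahedral complex each vertex has one trans partner and four cis neighbours.
Systematic placement gives 4 geometric isomers: NH3 mer (3 arrangements); NH3 fac (chiral).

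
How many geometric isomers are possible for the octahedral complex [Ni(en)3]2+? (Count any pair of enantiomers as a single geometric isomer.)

An octahedron has six vertices in three trans pairs; every non-trans pair is cis.
Each en is bidentate and must span two cis positions.
Only one geometric arrangement is possible; it has no improper symmetry element, so it exists as a pair of enantiomers (2 stereoisomers).

1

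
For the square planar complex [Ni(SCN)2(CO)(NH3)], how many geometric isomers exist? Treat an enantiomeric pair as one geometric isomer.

In a square planar complex each vertex has one trans partner and two cis neighbours.
Systematic placement gives 2 geometric isomers: SCN cis; SCN trans.

2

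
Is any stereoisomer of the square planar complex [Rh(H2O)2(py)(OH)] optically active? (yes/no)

A square has two trans pairs of vertices; adjacent vertices are cis.
The distinct arrangements are (2 in all): H2O cis; H2O trans.
Each arrangement has an internal mirror plane or centre of symmetry, so none is chiral.

no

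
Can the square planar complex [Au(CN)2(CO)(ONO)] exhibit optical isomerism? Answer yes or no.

no

In a square planar complex each vertex has one trans partner and two cis neighbours.
Working through the distinct placements yields 2 geometric isomers: CN cis; CN trans.
Each arrangement has an internal mirror plane or centre of symmetry, so none is chiral.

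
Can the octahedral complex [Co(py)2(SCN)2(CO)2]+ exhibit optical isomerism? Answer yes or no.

yes

An octahedron has six vertices in three trans pairs; every non-trans pair is cis.
There are 5 geometric isomers: py trans, SCN trans, CO trans; py cis, SCN cis, CO trans; py trans, SCN cis, CO cis; py cis, SCN cis, CO cis (chiral); py cis, SCN trans, CO cis.
One of these lacks any improper symmetry element and so occurs as an enantiomeric pair, giving 5 + 1 = 6 stereoisomers in total.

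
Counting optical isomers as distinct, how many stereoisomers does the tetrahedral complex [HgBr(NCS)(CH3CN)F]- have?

2

All four vertices of a tetrahedron are equivalent and mutually adjacent, so cis/trans isomerism cannot arise.
Only one geometric arrangement is possible; it has no improper symmetry element, so it exists as a pair of enantiomers (2 stereoisomers).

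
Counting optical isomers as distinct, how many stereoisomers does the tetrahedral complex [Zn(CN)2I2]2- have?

In a tetrahedral complex all four positions are equivalent and every pair of ligands is adjacent — there is no cis/trans distinction.
Only one geometric arrangement is possible.

1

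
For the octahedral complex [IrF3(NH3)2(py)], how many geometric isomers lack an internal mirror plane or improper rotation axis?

There are 3 geometric isomers: F mer, NH3 cis; F mer, NH3 trans; F fac, NH3 cis.
Each arrangement has an internal mirror plane or centre of symmetry, so none is chiral.

0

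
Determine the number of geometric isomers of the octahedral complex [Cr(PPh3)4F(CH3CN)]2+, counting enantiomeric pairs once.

An octahedron has six vertices in three trans pairs; every non-trans pair is cis.
The distinct arrangements are (2 in all): F and CH3CN mutually trans; F and CH3CN mutually cis.

2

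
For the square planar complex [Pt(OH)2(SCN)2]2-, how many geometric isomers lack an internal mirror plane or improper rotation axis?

The distinct arrangements are (2 in all): OH cis; OH trans.
Each arrangement has an internal mirror plane or centre of symmetry, so none is chiral.

0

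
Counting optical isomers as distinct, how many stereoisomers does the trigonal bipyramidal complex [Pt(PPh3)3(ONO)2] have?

Working through the distinct placements yields 3 geometric isomers: ONO both axial; ONO one axial, one equatorial; ONO both equatorial.
Each arrangement has an internal mirror plane or centre of symmetry, so none is chiral.

3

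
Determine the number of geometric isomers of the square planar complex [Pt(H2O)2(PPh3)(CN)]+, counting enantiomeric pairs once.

2

In a square planar complex each vertex has one trans partner and two cis neighbours.
There are 2 geometric isomers: H2O cis; H2O trans.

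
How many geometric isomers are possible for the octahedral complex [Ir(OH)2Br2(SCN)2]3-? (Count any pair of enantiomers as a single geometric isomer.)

5

The six octahedral sites form three mutually perpendicular trans pairs.
Systematic placement gives 5 geometric isomers: OH trans, Br trans, SCN trans; OH cis, Br trans, SCN cis; OH cis, Br cis, SCN trans; OH cis, Br cis, SCN cis (chiral); OH trans, Br cis, SCN cis.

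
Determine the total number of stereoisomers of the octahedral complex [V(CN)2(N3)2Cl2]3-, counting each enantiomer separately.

The distinct arrangements are (5 in all): CN trans, N3 trans, Cl trans; CN trans, N3 cis, Cl cis; CN cis, N3 trans, Cl cis; CN cis, N3 cis, Cl cis (chiral); CN cis, N3 cis, Cl trans.
One of these lacks any improper symmetry element and so occurs as an enantiomeric pair, giving 5 + 1 = 6 stereoisomers in total.

6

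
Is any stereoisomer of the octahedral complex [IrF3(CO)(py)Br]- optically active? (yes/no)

The six octahedral sites form three mutually perpendicular trans pairs.
There are 4 geometric isomers: F mer (3 arrangements); F fac (chiral).
One of these lacks any improper symmetry element and so occurs as an enantiomeric pair, giving 4 + 1 = 5 stereoisomers in total.

yes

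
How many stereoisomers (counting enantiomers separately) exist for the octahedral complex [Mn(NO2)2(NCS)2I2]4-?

6

Working through the distinct placements yields 5 geometric isomers: NO2 trans, NCS trans, I trans; NO2 cis, NCS cis, I trans; NO2 trans, NCS cis, I cis; NO2 cis, NCS cis, I cis (chiral); NO2 cis, NCS trans, I cis.
One of these lacks any improper symmetry element and so occurs as an enantiomeric pair, giving 5 + 1 = 6 stereoisomers in total.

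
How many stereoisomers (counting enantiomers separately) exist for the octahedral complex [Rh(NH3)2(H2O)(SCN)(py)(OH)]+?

Exhaustive case analysis gives 9 geometric isomers.
Of these, 6 lack any improper symmetry element and so occur as enantiomeric pairs, giving 9 + 6 = 15 stereoisomers in total.

15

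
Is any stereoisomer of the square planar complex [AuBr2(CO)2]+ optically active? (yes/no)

no

Systematic placement gives 2 geometric isomers: Br cis; Br trans.
Each arrangement has an internal mirror plane or centre of symmetry, so none is chiral.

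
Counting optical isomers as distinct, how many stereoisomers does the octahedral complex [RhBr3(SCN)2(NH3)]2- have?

3

There are 3 geometric isomers: Br mer, SCN trans; Br mer, SCN cis; Br fac, SCN cis.
Each arrangement has an internal mirror plane or centre of symmetry, so none is chiral.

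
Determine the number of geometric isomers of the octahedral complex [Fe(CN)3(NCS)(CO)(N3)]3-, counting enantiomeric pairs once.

4

An octahedron has six vertices in three trans pairs; every non-trans pair is cis.
Working through the distinct placements yields 4 geometric isomers: CN mer (3 arrangements); CN fac (chiral).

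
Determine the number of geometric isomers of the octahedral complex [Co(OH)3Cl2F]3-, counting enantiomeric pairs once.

3

In an octahedral complex each vertex has one trans partner and four cis neighbours.
Working through the distinct placements yields 3 geometric isomers: OH mer, Cl trans; OH mer, Cl cis; OH fac, Cl cis.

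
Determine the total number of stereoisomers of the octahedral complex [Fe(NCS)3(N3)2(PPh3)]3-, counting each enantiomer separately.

There are 3 geometric isomers: NCS mer, N3 trans; NCS fac, N3 cis; NCS mer, N3 cis.
Each arrangement has an internal mirror plane or centre of symmetry, so none is chiral.

3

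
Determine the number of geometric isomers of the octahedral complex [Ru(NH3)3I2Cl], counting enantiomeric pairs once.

An octahedron has six vertices in three trans pairs; every non-trans pair is cis.
The distinct arrangements are (3 in all): NH3 mer, I cis; NH3 mer, I trans; NH3 fac, I cis.

3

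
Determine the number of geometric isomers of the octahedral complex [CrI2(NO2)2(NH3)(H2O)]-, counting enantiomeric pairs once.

An octahedron has six vertices in three trans pairs; every non-trans pair is cis.
Systematic placement gives 6 geometric isomers: I cis, NO2 trans; I cis, NO2 cis (3 arrangements, 2 chiral); I trans, NO2 trans; I trans, NO2 cis.

6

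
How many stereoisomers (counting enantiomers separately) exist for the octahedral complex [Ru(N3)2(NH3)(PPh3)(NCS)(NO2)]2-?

Placing the ligands in turn and identifying arrangements related by rotation or reflection leaves 9 distinct geometric isomers.
Of these, 6 lack any improper symmetry element and so occur as enantiomeric pairs, giving 9 + 6 = 15 stereoisomers in total.

15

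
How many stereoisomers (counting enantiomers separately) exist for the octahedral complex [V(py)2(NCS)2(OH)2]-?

An octahedron has six vertices in three trans pairs; every non-trans pair is cis.
Working through the distinct placements yields 5 geometric isomers: py trans, NCS trans, OH trans; py cis, NCS trans, OH cis; py trans, NCS cis, OH cis; py cis, NCS cis, OH cis (chiral); py cis, NCS cis, OH trans.
One of these lacks any improper symmetry element and so occurs as an enantiomeric pair, giving 5 + 1 = 6 stereoisomers in total.

6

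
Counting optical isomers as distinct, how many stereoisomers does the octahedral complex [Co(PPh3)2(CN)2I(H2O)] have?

8

An octahedron has six vertices in three trans pairs; every non-trans pair is cis.
Systematic placement gives 6 geometric isomers: PPh3 trans, CN trans; PPh3 cis, CN trans; PPh3 trans, CN cis; PPh3 cis, CN cis (3 arrangements, 2 chiral).
Of these, 2 lack any improper symmetry element and so occur as enantiomeric pairs, giving 6 + 2 = 8 stereoisomers in total.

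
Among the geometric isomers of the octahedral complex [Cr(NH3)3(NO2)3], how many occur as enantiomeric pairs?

0

Systematic placement gives 2 geometric isomers: NH3 mer; NH3 fac.
Each arrangement has an internal mirror plane or centre of symmetry, so none is chiral.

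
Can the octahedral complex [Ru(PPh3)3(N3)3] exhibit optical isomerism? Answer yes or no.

The six octahedral sites form three mutually perpendicular trans pairs.
Working through the distinct placements yields 2 geometric isomers: PPh3 mer; PPh3 fac.
Each arrangement has an internal mirror plane or centre of symmetry, so none is chiral.

no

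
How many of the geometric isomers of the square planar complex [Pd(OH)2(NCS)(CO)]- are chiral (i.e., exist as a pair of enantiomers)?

0

A square has two trans pairs of vertices; adjacent vertices are cis.
Working through the distinct placements yields 2 geometric isomers: OH cis; OH trans.
Each arrangement has an internal mirror plane or centre of symmetry, so none is chiral.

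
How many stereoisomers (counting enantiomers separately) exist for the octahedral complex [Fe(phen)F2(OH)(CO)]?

Each phen is bidentate and must span two cis positions.
The distinct arrangements are (4 in all): F cis (3 arrangements, 2 chiral); F trans.
Of these, 2 lack any improper symmetry element and so occur as enantiomeric pairs, giving 4 + 2 = 6 stereoisomers in total.

6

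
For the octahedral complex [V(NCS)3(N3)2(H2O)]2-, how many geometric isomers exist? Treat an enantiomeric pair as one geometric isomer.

In an octahedral complex each vertex has one trans partner and four cis neighbours.
The distinct arrangements are (3 in all): NCS mer, N3 cis; NCS mer, N3 trans; NCS fac, N3 cis.

3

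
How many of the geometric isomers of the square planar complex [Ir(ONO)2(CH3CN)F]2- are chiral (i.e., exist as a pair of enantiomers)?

0

The distinct arrangements are (2 in all): ONO cis; ONO trans.
Each arrangement has an internal mirror plane or centre of symmetry, so none is chiral.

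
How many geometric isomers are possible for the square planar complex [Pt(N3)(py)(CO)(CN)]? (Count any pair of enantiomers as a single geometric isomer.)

3

A square has two trans pairs of vertices; adjacent vertices are cis.
There are 3 geometric isomers: (CN/N3 trans, CO/py trans); (CN/py trans, CO/N3 trans); (CN/CO trans, N3/py trans).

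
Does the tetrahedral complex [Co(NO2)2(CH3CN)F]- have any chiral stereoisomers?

no

All four vertices of a tetrahedron are equivalent and mutually adjacent, so cis/trans isomerism cannot arise.
Only one geometric arrangement is possible.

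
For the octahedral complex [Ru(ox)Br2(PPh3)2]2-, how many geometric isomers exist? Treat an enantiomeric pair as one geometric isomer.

In an octahedral complex each vertex has one trans partner and four cis neighbours.
Each ox is bidentate and must span two cis positions.
The distinct arrangements are (3 in all): Br trans, PPh3 cis; Br cis, PPh3 cis (chiral); Br cis, PPh3 trans.

3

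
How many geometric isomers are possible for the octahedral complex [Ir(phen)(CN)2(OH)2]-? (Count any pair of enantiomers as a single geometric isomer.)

Each phen is bidentate and must span two cis positions.
There are 3 geometric isomers: CN trans, OH cis; CN cis, OH cis (chiral); CN cis, OH trans.

3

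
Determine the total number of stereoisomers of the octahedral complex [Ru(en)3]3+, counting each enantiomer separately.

Each en is bidentate and must span two cis positions.
Only one geometric arrangement is possible; it has no improper symmetry element, so it exists as a pair of enantiomers (2 stereoisomers).

2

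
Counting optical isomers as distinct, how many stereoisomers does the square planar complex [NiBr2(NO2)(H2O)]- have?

A square has two trans pairs of vertices; adjacent vertices are cis.
The distinct arrangements are (2 in all): Br cis; Br trans.
Each arrangement has an internal mirror plane or centre of symmetry, so none is chiral.

2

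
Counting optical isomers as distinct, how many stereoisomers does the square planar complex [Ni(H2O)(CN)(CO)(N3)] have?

3

A square has two trans pairs of vertices; adjacent vertices are cis.
The distinct arrangements are (3 in all): (CN/H2O trans, CO/N3 trans); (CN/N3 trans, CO/H2O trans); (CN/CO trans, H2O/N3 trans).
Each arrangement has an internal mirror plane or centre of symmetry, so none is chiral.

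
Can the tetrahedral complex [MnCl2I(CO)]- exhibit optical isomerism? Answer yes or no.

Only one geometric arrangement is possible.

no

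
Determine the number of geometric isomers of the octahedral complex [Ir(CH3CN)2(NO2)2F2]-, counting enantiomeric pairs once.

5

The six octahedral sites form three mutually perpendicular trans pairs.
Systematic placement gives 5 geometric isomers: CH3CN trans, NO2 trans, F trans; CH3CN trans, NO2 cis, F cis; CH3CN cis, NO2 trans, F cis; CH3CN cis, NO2 cis, F cis (chiral); CH3CN cis, NO2 cis, F trans.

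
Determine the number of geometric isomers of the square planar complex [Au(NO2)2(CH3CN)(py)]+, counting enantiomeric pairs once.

In a square planar complex each vertex has one trans partner and two cis neighbours.
There are 2 geometric isomers: NO2 cis; NO2 trans.

2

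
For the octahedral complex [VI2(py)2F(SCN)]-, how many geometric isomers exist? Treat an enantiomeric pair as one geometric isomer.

6

The distinct arrangements are (6 in all): I cis, py trans; I cis, py cis (3 arrangements, 2 chiral); I trans, py trans; I trans, py cis.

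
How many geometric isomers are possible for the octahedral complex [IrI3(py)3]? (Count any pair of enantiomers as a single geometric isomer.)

In an octahedral complex each vertex has one trans partner and four cis neighbours.
There are 2 geometric isomers: I mer; I fac.

2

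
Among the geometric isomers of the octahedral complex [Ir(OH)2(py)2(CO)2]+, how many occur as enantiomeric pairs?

An octahedron has six vertices in three trans pairs; every non-trans pair is cis.
Systematic placement gives 5 geometric isomers: OH trans, py trans, CO trans; OH cis, py cis, CO trans; OH cis, py trans, CO cis; OH cis, py cis, CO cis (chiral); OH trans, py cis, CO cis.
One of these lacks any improper symmetry element and so occurs as an enantiomeric pair, giving 5 + 1 = 6 stereoisomers in total.

1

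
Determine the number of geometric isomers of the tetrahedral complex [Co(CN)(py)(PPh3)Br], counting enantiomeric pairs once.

1

Only one geometric arrangement is possible; it has no improper symmetry element, so it exists as a pair of enantiomers (2 stereoisomers).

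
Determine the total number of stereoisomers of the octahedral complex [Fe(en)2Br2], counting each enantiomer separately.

Each en is bidentate and must span two cis positions.
Systematic placement gives 2 geometric isomers: Br trans; Br cis (chiral).
One of these lacks any improper symmetry element and so occurs as an enantiomeric pair, giving 2 + 1 = 3 stereoisomers in total.

3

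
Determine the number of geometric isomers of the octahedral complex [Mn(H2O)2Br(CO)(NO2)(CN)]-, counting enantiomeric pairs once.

Placing the ligands in turn and identifying arrangements related by rotation or reflection leaves 9 distinct geometric isomers.

9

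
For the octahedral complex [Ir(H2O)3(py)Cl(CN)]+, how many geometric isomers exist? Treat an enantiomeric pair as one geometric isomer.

4

An octahedron has six vertices in three trans pairs; every non-trans pair is cis.
The distinct arrangements are (4 in all): H2O mer (3 arrangements); H2O fac (chiral).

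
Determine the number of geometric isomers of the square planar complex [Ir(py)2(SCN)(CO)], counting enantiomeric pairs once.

2

The distinct arrangements are (2 in all): py cis; py trans.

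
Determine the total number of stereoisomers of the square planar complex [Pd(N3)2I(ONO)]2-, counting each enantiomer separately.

2

In a square planar complex each vertex has one trans partner and two cis neighbours.
There are 2 geometric isomers: N3 cis; N3 trans.
Each arrangement has an internal mirror plane or centre of symmetry, so none is chiral.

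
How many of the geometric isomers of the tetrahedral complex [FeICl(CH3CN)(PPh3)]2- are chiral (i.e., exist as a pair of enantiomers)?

1

In a tetrahedral complex all four positions are equivalent and every pair of ligands is adjacent — there is no cis/trans distinction.
Only one geometric arrangement is possible; it has no improper symmetry element, so it exists as a pair of enantiomers (2 stereoisomers).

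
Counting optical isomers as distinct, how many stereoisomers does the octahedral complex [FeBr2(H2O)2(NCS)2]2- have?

6

The distinct arrangements are (5 in all): Br trans, H2O trans, NCS trans; Br trans, H2O cis, NCS cis; Br cis, H2O cis, NCS trans; Br cis, H2O cis, NCS cis (chiral); Br cis, H2O trans, NCS cis.
One of these lacks any improper symmetry element and so occurs as an enantiomeric pair, giving 5 + 1 = 6 stereoisomers in total.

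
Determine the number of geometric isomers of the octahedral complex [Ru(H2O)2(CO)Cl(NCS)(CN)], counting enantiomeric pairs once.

The six octahedral sites form three mutually perpendicular trans pairs.
Placing the ligands in turn and identifying arrangements related by rotation or reflection leaves 9 distinct geometric isomers.

9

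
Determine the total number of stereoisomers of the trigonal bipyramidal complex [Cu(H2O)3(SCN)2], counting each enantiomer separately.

3

In a trigonal bipyramid the two axial positions differ from the three equatorial ones.
Systematic placement gives 3 geometric isomers: SCN both equatorial; SCN one axial, one equatorial; SCN both axial.
Each arrangement has an internal mirror plane or centre of symmetry, so none is chiral.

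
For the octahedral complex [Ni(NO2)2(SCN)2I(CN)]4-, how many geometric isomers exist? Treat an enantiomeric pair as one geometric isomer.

An octahedron has six vertices in three trans pairs; every non-trans pair is cis.
The distinct arrangements are (6 in all): NO2 trans, SCN trans; NO2 cis, SCN cis (3 arrangements, 2 chiral); NO2 cis, SCN trans; NO2 trans, SCN cis.

6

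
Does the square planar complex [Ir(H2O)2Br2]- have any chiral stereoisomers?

no

In a square planar complex each vertex has one trans partner and two cis neighbours.
The distinct arrangements are (2 in all): H2O cis; H2O trans.
Each arrangement has an internal mirror plane or centre of symmetry, so none is chiral.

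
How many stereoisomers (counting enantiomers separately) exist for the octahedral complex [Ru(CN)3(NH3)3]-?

An octahedron has six vertices in three trans pairs; every non-trans pair is cis.
Working through the distinct placements yields 2 geometric isomers: CN mer; CN fac.
Each arrangement has an internal mirror plane or centre of symmetry, so none is chiral.

2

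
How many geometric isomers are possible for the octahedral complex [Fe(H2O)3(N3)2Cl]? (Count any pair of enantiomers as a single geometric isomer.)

Systematic placement gives 3 geometric isomers: H2O mer, N3 trans; H2O fac, N3 cis; H2O mer, N3 cis.

3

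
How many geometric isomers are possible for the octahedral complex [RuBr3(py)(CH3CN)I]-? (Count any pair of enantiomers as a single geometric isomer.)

4

The six octahedral sites form three mutually perpendicular trans pairs.
There are 4 geometric isomers: Br mer (3 arrangements); Br fac (chiral).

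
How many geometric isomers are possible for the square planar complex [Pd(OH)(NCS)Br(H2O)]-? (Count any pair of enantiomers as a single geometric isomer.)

A square has two trans pairs of vertices; adjacent vertices are cis.
Working through the distinct placements yields 3 geometric isomers: (Br/NCS trans, H2O/OH trans); (Br/OH trans, H2O/NCS trans); (Br/H2O trans, NCS/OH trans).

3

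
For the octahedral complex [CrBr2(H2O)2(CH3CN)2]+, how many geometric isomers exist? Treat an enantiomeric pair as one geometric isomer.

5

The six octahedral sites form three mutually perpendicular trans pairs.
The distinct arrangements are (5 in all): Br trans, H2O trans, CH3CN trans; Br trans, H2O cis, CH3CN cis; Br cis, H2O trans, CH3CN cis; Br cis, H2O cis, CH3CN cis (chiral); Br cis, H2O cis, CH3CN trans.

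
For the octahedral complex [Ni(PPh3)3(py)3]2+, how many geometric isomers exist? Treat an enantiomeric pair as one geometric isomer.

The six octahedral sites form three mutually perpendicular trans pairs.
There are 2 geometric isomers: PPh3 mer; PPh3 fac.

2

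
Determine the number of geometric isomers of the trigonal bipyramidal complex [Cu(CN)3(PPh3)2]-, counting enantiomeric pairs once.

3

A trigonal bipyramid has two axial and three equatorial sites, which are chemically inequivalent.
There are 3 geometric isomers: PPh3 both equatorial; PPh3 one axial, one equatorial; PPh3 both axial.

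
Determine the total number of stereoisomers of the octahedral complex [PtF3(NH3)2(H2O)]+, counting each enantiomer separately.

The distinct arrangements are (3 in all): F mer, NH3 trans; F mer, NH3 cis; F fac, NH3 cis.
Each arrangement has an internal mirror plane or centre of symmetry, so none is chiral.

3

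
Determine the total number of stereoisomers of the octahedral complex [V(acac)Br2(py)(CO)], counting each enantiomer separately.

An octahedron has six vertices in three trans pairs; every non-trans pair is cis.
Each acac is bidentate and must span two cis positions.
There are 4 geometric isomers: Br trans; Br cis (3 arrangements, 2 chiral).
Of these, 2 lack any improper symmetry element and so occur as enantiomeric pairs, giving 4 + 2 = 6 stereoisomers in total.

6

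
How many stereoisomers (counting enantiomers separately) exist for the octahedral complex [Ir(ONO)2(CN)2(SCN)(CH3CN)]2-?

There are 6 geometric isomers: ONO cis, CN cis (3 arrangements, 2 chiral); ONO trans, CN cis; ONO cis, CN trans; ONO trans, CN trans.
Of these, 2 lack any improper symmetry element and so occur as enantiomeric pairs, giving 6 + 2 = 8 stereoisomers in total.

8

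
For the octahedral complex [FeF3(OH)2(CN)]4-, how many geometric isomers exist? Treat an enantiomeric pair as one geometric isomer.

An octahedron has six vertices in three trans pairs; every non-trans pair is cis.
The distinct arrangements are (3 in all): F mer, OH trans; F fac, OH cis; F mer, OH cis.

3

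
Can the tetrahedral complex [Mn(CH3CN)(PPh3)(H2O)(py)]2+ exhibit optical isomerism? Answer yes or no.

All four vertices of a tetrahedron are equivalent and mutually adjacent, so cis/trans isomerism cannot arise.
Only one geometric arrangement is possible; it has no improper symmetry element, so it exists as a pair of enantiomers (2 stereoisomers).

yes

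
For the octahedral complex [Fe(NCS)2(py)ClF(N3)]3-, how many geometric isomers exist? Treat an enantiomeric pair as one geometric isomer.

Exhaustive case analysis gives 9 geometric isomers.

9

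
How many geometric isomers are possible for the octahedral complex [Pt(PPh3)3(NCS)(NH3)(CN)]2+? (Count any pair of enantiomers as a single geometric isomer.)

4

In an octahedral complex each vertex has one trans partner and four cis neighbours.
There are 4 geometric isomers: PPh3 mer (3 arrangements); PPh3 fac (chiral).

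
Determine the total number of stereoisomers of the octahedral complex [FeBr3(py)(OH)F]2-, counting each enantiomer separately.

5

In an octahedral complex each vertex has one trans partner and four cis neighbours.
There are 4 geometric isomers: Br mer (3 arrangements); Br fac (chiral).
One of these lacks any improper symmetry element and so occurs as an enantiomeric pair, giving 4 + 1 = 5 stereoisomers in total.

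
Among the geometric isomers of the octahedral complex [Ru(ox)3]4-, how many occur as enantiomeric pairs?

1

The six octahedral sites form three mutually perpendicular trans pairs.
Each ox is bidentate and must span two cis positions.
Only one geometric arrangement is possible; it has no improper symmetry element, so it exists as a pair of enantiomers (2 stereoisomers).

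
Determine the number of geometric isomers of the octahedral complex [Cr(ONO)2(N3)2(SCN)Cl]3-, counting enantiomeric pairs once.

6

An octahedron has six vertices in three trans pairs; every non-trans pair is cis.
There are 6 geometric isomers: ONO cis, N3 cis (3 arrangements, 2 chiral); ONO trans, N3 cis; ONO cis, N3 trans; ONO trans, N3 trans.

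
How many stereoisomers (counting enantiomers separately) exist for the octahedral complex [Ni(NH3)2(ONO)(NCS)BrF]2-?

In an octahedral complex each vertex has one trans partner and four cis neighbours.
Placing the ligands in turn and identifying arrangements related by rotation or reflection leaves 9 distinct geometric isomers.
Of these, 6 lack any improper symmetry element and so occur as enantiomeric pairs, giving 9 + 6 = 15 stereoisomers in total.

15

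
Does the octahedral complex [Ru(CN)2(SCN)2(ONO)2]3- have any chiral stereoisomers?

yes

In an octahedral complex each vertex has one trans partner and four cis neighbours.
The distinct arrangements are (5 in all): CN trans, SCN trans, ONO trans; CN trans, SCN cis, ONO cis; CN cis, SCN trans, ONO cis; CN cis, SCN cis, ONO cis (chiral); CN cis, SCN cis, ONO trans.
One of these lacks any improper symmetry element and so occurs as an enantiomeric pair, giving 5 + 1 = 6 stereoisomers in total.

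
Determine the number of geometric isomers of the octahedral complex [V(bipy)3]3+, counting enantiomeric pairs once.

1

In an octahedral complex each vertex has one trans partner and four cis neighbours.
Each bipy is bidentate and must span two cis positions.
Only one geometric arrangement is possible; it has no improper symmetry element, so it exists as a pair of enantiomers (2 stereoisomers).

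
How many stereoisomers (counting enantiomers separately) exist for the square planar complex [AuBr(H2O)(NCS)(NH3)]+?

A square has two trans pairs of vertices; adjacent vertices are cis.
Systematic placement gives 3 geometric isomers: (Br/NCS trans, H2O/NH3 trans); (Br/NH3 trans, H2O/NCS trans); (Br/H2O trans, NCS/NH3 trans).
Each arrangement has an internal mirror plane or centre of symmetry, so none is chiral.

3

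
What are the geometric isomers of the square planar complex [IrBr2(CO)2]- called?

Working through the distinct placements yields 2 geometric isomers: Br cis; Br trans.

cis and trans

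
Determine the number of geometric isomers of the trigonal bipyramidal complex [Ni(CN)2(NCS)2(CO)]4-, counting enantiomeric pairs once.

5

Exhaustive case analysis gives 5 geometric isomers.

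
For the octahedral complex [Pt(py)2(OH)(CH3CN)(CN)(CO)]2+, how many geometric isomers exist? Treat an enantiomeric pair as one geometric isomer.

9

In an octahedral complex each vertex has one trans partner and four cis neighbours.
Exhaustive case analysis gives 9 geometric isomers.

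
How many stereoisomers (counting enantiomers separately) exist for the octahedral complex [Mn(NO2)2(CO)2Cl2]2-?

The six octahedral sites form three mutually perpendicular trans pairs.
There are 5 geometric isomers: NO2 trans, CO trans, Cl trans; NO2 cis, CO trans, Cl cis; NO2 trans, CO cis, Cl cis; NO2 cis, CO cis, Cl cis (chiral); NO2 cis, CO cis, Cl trans.
One of these lacks any improper symmetry element and so occurs as an enantiomeric pair, giving 5 + 1 = 6 stereoisomers in total.

6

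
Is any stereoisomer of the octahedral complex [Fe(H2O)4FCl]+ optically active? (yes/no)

no

There are 2 geometric isomers: F and Cl mutually trans; F and Cl mutually cis.
Each arrangement has an internal mirror plane or centre of symmetry, so none is chiral.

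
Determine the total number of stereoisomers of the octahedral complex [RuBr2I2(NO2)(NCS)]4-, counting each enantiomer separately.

The six octahedral sites form three mutually perpendicular trans pairs.
There are 6 geometric isomers: Br trans, I trans; Br trans, I cis; Br cis, I cis (3 arrangements, 2 chiral); Br cis, I trans.
Of these, 2 lack any improper symmetry element and so occur as enantiomeric pairs, giving 6 + 2 = 8 stereoisomers in total.

8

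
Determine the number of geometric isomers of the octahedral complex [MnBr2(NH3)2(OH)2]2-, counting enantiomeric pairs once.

5

An octahedron has six vertices in three trans pairs; every non-trans pair is cis.
There are 5 geometric isomers: Br trans, NH3 trans, OH trans; Br trans, NH3 cis, OH cis; Br cis, NH3 cis, OH trans; Br cis, NH3 cis, OH cis (chiral); Br cis, NH3 trans, OH cis.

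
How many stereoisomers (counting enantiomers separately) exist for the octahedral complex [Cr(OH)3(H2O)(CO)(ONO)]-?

In an octahedral complex each vertex has one trans partner and four cis neighbours.
The distinct arrangements are (4 in all): OH mer (3 arrangements); OH fac (chiral).
One of these lacks any improper symmetry element and so occurs as an enantiomeric pair, giving 4 + 1 = 5 stereoisomers in total.

5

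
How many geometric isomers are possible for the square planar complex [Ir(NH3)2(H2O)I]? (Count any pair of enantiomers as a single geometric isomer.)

2

In a square planar complex each vertex has one trans partner and two cis neighbours.
Systematic placement gives 2 geometric isomers: NH3 cis; NH3 trans.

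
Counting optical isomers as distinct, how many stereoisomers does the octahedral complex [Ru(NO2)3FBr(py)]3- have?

The six octahedral sites form three mutually perpendicular trans pairs.
Working through the distinct placements yields 4 geometric isomers: NO2 mer (3 arrangements); NO2 fac (chiral).
One of these lacks any improper symmetry element and so occurs as an enantiomeric pair, giving 4 + 1 = 5 stereoisomers in total.

5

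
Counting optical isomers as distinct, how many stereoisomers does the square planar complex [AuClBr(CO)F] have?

3

In a square planar complex each vertex has one trans partner and two cis neighbours.
Working through the distinct placements yields 3 geometric isomers: (Br/Cl trans, CO/F trans); (Br/F trans, CO/Cl trans); (Br/CO trans, Cl/F trans).
Each arrangement has an internal mirror plane or centre of symmetry, so none is chiral.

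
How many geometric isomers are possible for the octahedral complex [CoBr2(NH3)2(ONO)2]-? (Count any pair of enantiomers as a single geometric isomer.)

5

An octahedron has six vertices in three trans pairs; every non-trans pair is cis.
There are 5 geometric isomers: Br trans, NH3 trans, ONO trans; Br trans, NH3 cis, ONO cis; Br cis, NH3 cis, ONO trans; Br cis, NH3 cis, ONO cis (chiral); Br cis, NH3 trans, ONO cis.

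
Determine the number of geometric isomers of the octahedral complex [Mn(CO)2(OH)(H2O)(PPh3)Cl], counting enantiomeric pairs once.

9

The six octahedral sites form three mutually perpendicular trans pairs.
Exhaustive case analysis gives 9 geometric isomers.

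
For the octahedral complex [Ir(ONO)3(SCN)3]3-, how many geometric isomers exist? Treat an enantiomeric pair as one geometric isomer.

In an octahedral complex each vertex has one trans partner and four cis neighbours.
Systematic placement gives 2 geometric isomers: ONO mer; ONO fac.

2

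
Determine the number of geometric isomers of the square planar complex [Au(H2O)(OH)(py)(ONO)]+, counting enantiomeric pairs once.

A square has two trans pairs of vertices; adjacent vertices are cis.
Working through the distinct placements yields 3 geometric isomers: (H2O/ONO trans, OH/py trans); (H2O/py trans, OH/ONO trans); (H2O/OH trans, ONO/py trans).

3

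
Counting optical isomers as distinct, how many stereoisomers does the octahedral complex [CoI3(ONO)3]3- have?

2

Working through the distinct placements yields 2 geometric isomers: I mer; I fac.
Each arrangement has an internal mirror plane or centre of symmetry, so none is chiral.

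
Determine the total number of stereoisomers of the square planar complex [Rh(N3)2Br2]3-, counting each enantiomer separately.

A square has two trans pairs of vertices; adjacent vertices are cis.
Working through the distinct placements yields 2 geometric isomers: N3 cis; N3 trans.
Each arrangement has an internal mirror plane or centre of symmetry, so none is chiral.

2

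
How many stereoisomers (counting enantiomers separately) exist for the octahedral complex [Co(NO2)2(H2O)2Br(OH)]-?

8

Working through the distinct placements yields 6 geometric isomers: NO2 cis, H2O cis (3 arrangements, 2 chiral); NO2 trans, H2O cis; NO2 cis, H2O trans; NO2 trans, H2O trans.
Of these, 2 lack any improper symmetry element and so occur as enantiomeric pairs, giving 6 + 2 = 8 stereoisomers in total.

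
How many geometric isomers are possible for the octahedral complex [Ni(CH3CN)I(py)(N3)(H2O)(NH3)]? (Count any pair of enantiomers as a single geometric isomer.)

15

Systematic enumeration (placing each ligand type in turn and discarding arrangements equivalent by rotation or reflection) gives 15 geometric isomers.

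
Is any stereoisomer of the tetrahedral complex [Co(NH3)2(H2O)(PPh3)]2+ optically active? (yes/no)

no

In a tetrahedral complex all four positions are equivalent and every pair of ligands is adjacent — there is no cis/trans distinction.
Only one geometric arrangement is possible.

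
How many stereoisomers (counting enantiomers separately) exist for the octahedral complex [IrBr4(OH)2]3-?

2

In an octahedral complex each vertex has one trans partner and four cis neighbours.
Systematic placement gives 2 geometric isomers: OH trans; OH cis.
Each arrangement has an internal mirror plane or centre of symmetry, so none is chiral.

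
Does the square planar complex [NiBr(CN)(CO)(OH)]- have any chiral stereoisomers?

no

A square has two trans pairs of vertices; adjacent vertices are cis.
The distinct arrangements are (3 in all): (Br/CO trans, CN/OH trans); (Br/OH trans, CN/CO trans); (Br/CN trans, CO/OH trans).
Each arrangement has an internal mirror plane or centre of symmetry, so none is chiral.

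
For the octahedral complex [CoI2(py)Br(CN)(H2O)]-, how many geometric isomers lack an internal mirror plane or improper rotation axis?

6

The six octahedral sites form three mutually perpendicular trans pairs.
Placing the ligands in turn and identifying arrangements related by rotation or reflection leaves 9 distinct geometric isomers.
Of these, 6 lack any improper symmetry element and so occur as enantiomeric pairs, giving 9 + 6 = 15 stereoisomers in total.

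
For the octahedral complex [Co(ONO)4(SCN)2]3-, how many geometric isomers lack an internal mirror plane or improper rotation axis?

0

Working through the distinct placements yields 2 geometric isomers: SCN trans; SCN cis.
Each arrangement has an internal mirror plane or centre of symmetry, so none is chiral.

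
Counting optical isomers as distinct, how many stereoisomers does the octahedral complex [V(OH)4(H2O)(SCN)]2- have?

In an octahedral complex each vertex has one trans partner and four cis neighbours.
The distinct arrangements are (2 in all): H2O and SCN mutually cis; H2O and SCN mutually trans.
Each arrangement has an internal mirror plane or centre of symmetry, so none is chiral.

2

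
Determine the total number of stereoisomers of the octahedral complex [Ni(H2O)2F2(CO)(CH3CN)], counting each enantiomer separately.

8

In an octahedral complex each vertex has one trans partner and four cis neighbours.
Systematic placement gives 6 geometric isomers: H2O trans, F trans; H2O cis, F cis (3 arrangements, 2 chiral); H2O trans, F cis; H2O cis, F trans.
Of these, 2 lack any improper symmetry element and so occur as enantiomeric pairs, giving 6 + 2 = 8 stereoisomers in total.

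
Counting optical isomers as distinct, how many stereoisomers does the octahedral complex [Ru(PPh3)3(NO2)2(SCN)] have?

An octahedron has six vertices in three trans pairs; every non-trans pair is cis.
Working through the distinct placements yields 3 geometric isomers: PPh3 mer, NO2 trans; PPh3 fac, NO2 cis; PPh3 mer, NO2 cis.
Each arrangement has an internal mirror plane or centre of symmetry, so none is chiral.

3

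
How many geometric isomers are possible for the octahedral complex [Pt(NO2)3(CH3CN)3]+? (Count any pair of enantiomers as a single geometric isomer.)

2

In an octahedral complex each vertex has one trans partner and four cis neighbours.
Systematic placement gives 2 geometric isomers: NO2 mer; NO2 fac.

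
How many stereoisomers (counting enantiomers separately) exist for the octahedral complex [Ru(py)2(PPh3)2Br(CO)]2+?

8

In an octahedral complex each vertex has one trans partner and four cis neighbours.
Systematic placement gives 6 geometric isomers: py trans, PPh3 trans; py cis, PPh3 cis (3 arrangements, 2 chiral); py trans, PPh3 cis; py cis, PPh3 trans.
Of these, 2 lack any improper symmetry element and so occur as enantiomeric pairs, giving 6 + 2 = 8 stereoisomers in total.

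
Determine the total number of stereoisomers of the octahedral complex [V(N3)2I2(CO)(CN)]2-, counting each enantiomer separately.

8

An octahedron has six vertices in three trans pairs; every non-trans pair is cis.
The distinct arrangements are (6 in all): N3 trans, I trans; N3 cis, I cis (3 arrangements, 2 chiral); N3 trans, I cis; N3 cis, I trans.
Of these, 2 lack any improper symmetry element and so occur as enantiomeric pairs, giving 6 + 2 = 8 stereoisomers in total.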